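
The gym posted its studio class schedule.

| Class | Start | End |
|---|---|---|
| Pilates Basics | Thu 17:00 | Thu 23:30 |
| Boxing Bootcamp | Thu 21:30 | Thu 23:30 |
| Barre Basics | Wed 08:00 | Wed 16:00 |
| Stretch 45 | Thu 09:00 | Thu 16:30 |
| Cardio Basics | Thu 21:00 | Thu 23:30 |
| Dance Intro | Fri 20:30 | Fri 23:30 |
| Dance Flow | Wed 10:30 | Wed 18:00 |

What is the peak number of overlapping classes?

3

Sweep the timeline, counting +1 at each start and −1 at each end (ends before starts at a tie):
Wed 08:00 start Barre Basics → 1
Wed 10:30 start Dance Flow → 2
Wed 16:00 end Barre Basics → 1
Wed 18:00 end Dance Flow → 0
Thu 09:00 start Stretch 45 → 1
Thu 16:30 end Stretch 45 → 0
Thu 17:00 start Pilates Basics → 1
Thu 21:00 start Cardio Basics → 2
Thu 21:30 start Boxing Bootcamp → 3
Thu 23:30 end Boxing Bootcamp → 2
Thu 23:30 end Cardio Basics → 1
Thu 23:30 end Pilates Basics → 0
Fri 20:30 start Dance Intro → 1
Fri 23:30 end Dance Intro → 0
Peak is 3, at Thu 21:30 (Boxing Bootcamp, Cardio Basics, Pilates Basics).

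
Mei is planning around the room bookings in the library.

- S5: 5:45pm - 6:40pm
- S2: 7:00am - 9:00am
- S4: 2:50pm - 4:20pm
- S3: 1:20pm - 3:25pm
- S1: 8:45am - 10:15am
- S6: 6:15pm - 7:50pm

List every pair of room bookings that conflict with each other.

S1 & S2, S3 & S4, S5 & S6

Sorted by start: S2, S1, S3, S4, S5, S6.
S1 starts before S2 ends → S2 and S1 overlap.
S3 starts after S2 ends, so nothing later overlaps S2 either.
S3 starts after S1 ends, so nothing later overlaps S1 either.
S4 starts before S3 ends → S3 and S4 overlap.
S5 starts after S3 ends, so nothing later overlaps S3 either.
S5 starts after S4 ends, so nothing later overlaps S4 either.
S6 starts before S5 ends → S5 and S6 overlap.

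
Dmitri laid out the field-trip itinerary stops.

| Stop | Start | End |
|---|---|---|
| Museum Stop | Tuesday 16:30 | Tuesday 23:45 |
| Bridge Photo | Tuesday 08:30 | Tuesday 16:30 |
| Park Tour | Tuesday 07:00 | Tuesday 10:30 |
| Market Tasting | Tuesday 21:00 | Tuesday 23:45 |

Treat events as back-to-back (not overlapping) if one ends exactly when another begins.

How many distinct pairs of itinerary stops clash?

Check each pair: they overlap iff neither finishes before the other starts.
Sorted by start: Park Tour, Bridge Photo, Museum Stop, Market Tasting.
Bridge Photo starts before Park Tour ends → Park Tour and Bridge Photo overlap.
Museum Stop starts after Park Tour ends — done with Park Tour.
Museum Stop starts exactly when Bridge Photo ends (back-to-back, no overlap) — done with Bridge Photo.
Market Tasting starts before Museum Stop ends → Museum Stop and Market Tasting overlap.
Overlapping pairs: Bridge Photo & Park Tour, Market Tasting & Museum Stop — 2 in total.

2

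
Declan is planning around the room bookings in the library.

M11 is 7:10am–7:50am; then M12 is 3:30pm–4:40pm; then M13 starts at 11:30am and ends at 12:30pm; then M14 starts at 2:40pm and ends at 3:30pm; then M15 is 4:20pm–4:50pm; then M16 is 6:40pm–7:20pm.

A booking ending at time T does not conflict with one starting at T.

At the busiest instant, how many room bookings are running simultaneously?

2

Walk through starts and ends in time order (an end at T is processed before a start at T):
7:10am start M11 → 1
7:50am end M11 → 0
11:30am start M13 → 1
12:30pm end M13 → 0
2:40pm start M14 → 1
3:30pm end M14 → 0
3:30pm start M12 → 1
4:20pm start M15 → 2
4:40pm end M12 → 1
4:50pm end M15 → 0
6:40pm start M16 → 1
7:20pm end M16 → 0
Peak is 2, at 4:20pm (M12, M15).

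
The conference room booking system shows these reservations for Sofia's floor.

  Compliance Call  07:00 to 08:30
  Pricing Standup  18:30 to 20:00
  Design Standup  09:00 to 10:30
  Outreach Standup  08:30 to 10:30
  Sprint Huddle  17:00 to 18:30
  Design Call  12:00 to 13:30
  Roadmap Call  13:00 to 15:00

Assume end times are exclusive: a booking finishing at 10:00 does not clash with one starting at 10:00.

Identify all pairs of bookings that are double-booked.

Sorted by start: Compliance Call, Outreach Standup, Design Standup, Design Call, Roadmap Call, Sprint Huddle, Pricing Standup.
Outreach Standup starts exactly when Compliance Call ends (back-to-back, no overlap), so nothing later overlaps Compliance Call either.
Design Standup starts before Outreach Standup ends → Outreach Standup and Design Standup overlap.
Design Call starts after Outreach Standup ends, so nothing later overlaps Outreach Standup either.
Design Call starts after Design Standup ends, so nothing later overlaps Design Standup either.
Roadmap Call starts before Design Call ends → Design Call and Roadmap Call overlap.
Sprint Huddle starts after Design Call ends, so nothing later overlaps Design Call either.
Sprint Huddle starts after Roadmap Call ends, so nothing later overlaps Roadmap Call either.
Pricing Standup starts exactly when Sprint Huddle ends (back-to-back, no overlap).

Design Call & Roadmap Call, Design Standup & Outreach Standup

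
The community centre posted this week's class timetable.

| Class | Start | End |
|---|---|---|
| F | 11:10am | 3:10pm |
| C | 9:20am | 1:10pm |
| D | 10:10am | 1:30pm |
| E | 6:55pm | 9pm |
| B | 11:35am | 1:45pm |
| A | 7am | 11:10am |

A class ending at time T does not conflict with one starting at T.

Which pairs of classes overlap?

A & C, A & D, B & C, B & D, B & F, C & D, C & F, D & F

Sorted by start: A, C, D, F, B, E.
C starts before A ends → A and C overlap.
D starts before A ends → A and D overlap.
F starts exactly when A ends (back-to-back, no overlap) — done with A.
D starts before C ends → C and D overlap.
F starts before C ends → C and F overlap.
B starts before C ends → C and B overlap.
E starts after C ends.
F starts before D ends → D and F overlap.
B starts before D ends → D and B overlap.
E starts after D ends.
B starts before F ends → F and B overlap.
E starts after F ends.
E starts after B ends.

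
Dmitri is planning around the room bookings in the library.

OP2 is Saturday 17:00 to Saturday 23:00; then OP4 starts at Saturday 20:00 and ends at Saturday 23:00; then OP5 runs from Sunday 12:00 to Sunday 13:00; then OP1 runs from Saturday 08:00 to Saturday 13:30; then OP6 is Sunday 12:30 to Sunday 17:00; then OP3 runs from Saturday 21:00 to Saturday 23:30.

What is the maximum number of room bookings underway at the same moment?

Sweep the timeline, counting +1 at each start and −1 at each end (ends before starts at a tie):
Saturday 08:00 start OP1 → 1
Saturday 13:30 end OP1 → 0
Saturday 17:00 start OP2 → 1
Saturday 20:00 start OP4 → 2
Saturday 21:00 start OP3 → 3
Saturday 23:00 end OP2 → 2
Saturday 23:00 end OP4 → 1
Saturday 23:30 end OP3 → 0
Sunday 12:00 start OP5 → 1
Sunday 12:30 start OP6 → 2
Sunday 13:00 end OP5 → 1
Sunday 17:00 end OP6 → 0
Peak is 3, at Saturday 21:00 (OP2, OP3, OP4).

3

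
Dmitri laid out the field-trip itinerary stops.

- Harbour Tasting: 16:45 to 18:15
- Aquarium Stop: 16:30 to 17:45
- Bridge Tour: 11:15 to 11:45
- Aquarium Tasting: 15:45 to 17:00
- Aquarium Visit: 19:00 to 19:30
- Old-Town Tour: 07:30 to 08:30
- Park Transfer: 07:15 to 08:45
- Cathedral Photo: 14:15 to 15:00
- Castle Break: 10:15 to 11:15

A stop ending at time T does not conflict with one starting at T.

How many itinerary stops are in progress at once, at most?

Sort all start/end points and keep a running count:
07:15 start Park Transfer → 1
07:30 start Old-Town Tour → 2
08:30 end Old-Town Tour → 1
08:45 end Park Transfer → 0
10:15 start Castle Break → 1
11:15 end Castle Break → 0
11:15 start Bridge Tour → 1
11:45 end Bridge Tour → 0
14:15 start Cathedral Photo → 1
15:00 end Cathedral Photo → 0
15:45 start Aquarium Tasting → 1
16:30 start Aquarium Stop → 2
16:45 start Harbour Tasting → 3
17:00 end Aquarium Tasting → 2
17:45 end Aquarium Stop → 1
18:15 end Harbour Tasting → 0
19:00 start Aquarium Visit → 1
19:30 end Aquarium Visit → 0
Peak is 3, at 16:45 (Aquarium Stop, Aquarium Tasting, Harbour Tasting).

3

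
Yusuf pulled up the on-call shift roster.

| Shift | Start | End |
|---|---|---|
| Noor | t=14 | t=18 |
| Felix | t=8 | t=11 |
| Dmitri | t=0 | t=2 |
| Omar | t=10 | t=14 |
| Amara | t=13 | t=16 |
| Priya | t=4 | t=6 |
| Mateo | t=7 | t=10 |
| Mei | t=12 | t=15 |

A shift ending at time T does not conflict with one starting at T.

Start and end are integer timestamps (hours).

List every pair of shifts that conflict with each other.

Amara & Mei, Amara & Noor, Amara & Omar, Felix & Mateo, Felix & Omar, Mei & Noor, Mei & Omar

Two intervals overlap when each starts before the other ends.
Sorted by start: Dmitri, Priya, Mateo, Felix, Omar, Mei, Amara, Noor.
Priya starts after Dmitri ends — done with Dmitri.
Mateo starts after Priya ends — done with Priya.
Felix starts before Mateo ends → Mateo and Felix overlap.
Omar starts exactly when Mateo ends (back-to-back, no overlap) — done with Mateo.
Omar starts before Felix ends → Felix and Omar overlap.
Mei starts after Felix ends — done with Felix.
Mei starts before Omar ends → Omar and Mei overlap.
Amara starts before Omar ends → Omar and Amara overlap.
Noor starts exactly when Omar ends (back-to-back, no overlap).
Amara starts before Mei ends → Mei and Amara overlap.
Noor starts before Mei ends → Mei and Noor overlap.
Noor starts before Amara ends → Amara and Noor overlap.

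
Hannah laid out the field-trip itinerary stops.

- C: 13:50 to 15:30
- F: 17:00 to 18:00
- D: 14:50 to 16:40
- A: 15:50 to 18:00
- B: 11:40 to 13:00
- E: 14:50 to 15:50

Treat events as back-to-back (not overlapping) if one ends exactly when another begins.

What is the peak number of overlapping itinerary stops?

3

Walk through starts and ends in time order (an end at T is processed before a start at T):
11:40 start B → 1
13:00 end B → 0
13:50 start C → 1
14:50 start D → 2
14:50 start E → 3
15:30 end C → 2
15:50 end E → 1
15:50 start A → 2
16:40 end D → 1
17:00 start F → 2
18:00 end A → 1
18:00 end F → 0
Peak is 3, at 14:50 (C, D, E).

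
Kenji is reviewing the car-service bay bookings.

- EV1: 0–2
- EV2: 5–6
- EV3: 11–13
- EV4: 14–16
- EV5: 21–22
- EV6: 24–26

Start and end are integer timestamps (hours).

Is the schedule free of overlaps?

Check each pair: they overlap iff neither finishes before the other starts.
Sorted by start: EV1, EV2, EV3, EV4, EV5, EV6.
EV2 starts after EV1 ends, so nothing later overlaps EV1 either.
EV3 starts after EV2 ends, so nothing later overlaps EV2 either.
EV4 starts after EV3 ends, so nothing later overlaps EV3 either.
EV5 starts after EV4 ends, so nothing later overlaps EV4 either.
EV6 starts after EV5 ends.
Every pair is clear; the schedule has no overlaps.

Yes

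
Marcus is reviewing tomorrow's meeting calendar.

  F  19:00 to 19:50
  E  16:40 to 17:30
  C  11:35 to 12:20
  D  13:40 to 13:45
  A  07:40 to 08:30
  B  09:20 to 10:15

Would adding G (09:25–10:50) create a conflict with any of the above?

Yes — it overlaps B

A: ends 08:30 at or before G starts 09:25 → clear.
B: starts 09:20 before G ends 10:50, and ends 10:15 after G starts 09:25 → overlap.
C: starts 11:35 at or after G ends 10:50 → clear.
D: starts 13:40 at or after G ends 10:50 → clear.
E: starts 16:40 at or after G ends 10:50 → clear.
F: starts 19:00 at or after G ends 10:50 → clear.
G overlaps B.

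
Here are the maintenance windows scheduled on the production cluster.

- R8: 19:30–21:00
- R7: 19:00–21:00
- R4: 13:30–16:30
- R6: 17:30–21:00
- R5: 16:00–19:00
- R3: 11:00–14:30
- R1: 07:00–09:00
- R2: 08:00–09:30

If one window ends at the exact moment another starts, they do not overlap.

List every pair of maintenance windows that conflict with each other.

Sorted by start: R1, R2, R3, R4, R5, R6, R7, R8.
R2 starts before R1 ends → R1 and R2 overlap.
R3 starts after R1 ends, so R1 has no further overlaps.
R3 starts after R2 ends, so R2 has no further overlaps.
R4 starts before R3 ends → R3 and R4 overlap.
R5 starts after R3 ends, so R3 has no further overlaps.
R5 starts before R4 ends → R4 and R5 overlap.
R6 starts after R4 ends, so R4 has no further overlaps.
R6 starts before R5 ends → R5 and R6 overlap.
R7 starts exactly when R5 ends (back-to-back, no overlap), so R5 has no further overlaps.
R7 starts before R6 ends → R6 and R7 overlap.
R8 starts before R6 ends → R6 and R8 overlap.
R8 starts before R7 ends → R7 and R8 overlap.

R1 & R2, R3 & R4, R4 & R5, R5 & R6, R6 & R7, R6 & R8, R7 & R8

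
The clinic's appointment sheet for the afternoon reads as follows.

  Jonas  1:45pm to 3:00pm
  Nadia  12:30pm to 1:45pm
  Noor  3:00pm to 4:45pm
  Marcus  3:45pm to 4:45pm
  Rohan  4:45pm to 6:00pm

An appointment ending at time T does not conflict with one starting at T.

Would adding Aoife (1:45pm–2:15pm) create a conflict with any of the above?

Nadia: ends 1:45pm at or before Aoife starts 1:45pm → clear.
Jonas: starts 1:45pm before Aoife ends 2:15pm, and ends 3:00pm after Aoife starts 1:45pm → overlap.
Noor: starts 3:00pm at or after Aoife ends 2:15pm → clear.
Marcus: starts 3:45pm at or after Aoife ends 2:15pm → clear.
Rohan: starts 4:45pm at or after Aoife ends 2:15pm → clear.
Aoife overlaps Jonas.

Yes — it overlaps Jonas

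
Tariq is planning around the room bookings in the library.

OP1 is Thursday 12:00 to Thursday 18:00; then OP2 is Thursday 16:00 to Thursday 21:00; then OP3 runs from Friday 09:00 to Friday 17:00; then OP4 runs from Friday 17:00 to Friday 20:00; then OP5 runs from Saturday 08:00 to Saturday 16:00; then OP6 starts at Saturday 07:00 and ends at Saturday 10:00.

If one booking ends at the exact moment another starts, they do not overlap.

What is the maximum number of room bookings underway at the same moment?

2

Sort all start/end points and keep a running count:
Thursday 12:00 start OP1 → 1
Thursday 16:00 start OP2 → 2
Thursday 18:00 end OP1 → 1
Thursday 21:00 end OP2 → 0
Friday 09:00 start OP3 → 1
Friday 17:00 end OP3 → 0
Friday 17:00 start OP4 → 1
Friday 20:00 end OP4 → 0
Saturday 07:00 start OP6 → 1
Saturday 08:00 start OP5 → 2
Saturday 10:00 end OP6 → 1
Saturday 16:00 end OP5 → 0
Peak is 2, at Thursday 16:00 (OP1, OP2).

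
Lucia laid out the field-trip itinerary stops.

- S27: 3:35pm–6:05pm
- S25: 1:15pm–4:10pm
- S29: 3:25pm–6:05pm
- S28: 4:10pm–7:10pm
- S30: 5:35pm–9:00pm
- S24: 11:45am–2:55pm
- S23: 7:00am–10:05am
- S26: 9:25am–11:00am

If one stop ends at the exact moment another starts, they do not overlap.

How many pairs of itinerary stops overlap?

10

Check each pair: they overlap iff neither finishes before the other starts.
Sorted by start: S23, S26, S24, S25, S29, S27, S28, S30.
S26 starts before S23 ends → S23 and S26 overlap.
S24 starts after S23 ends — done with S23.
S24 starts after S26 ends — done with S26.
S25 starts before S24 ends → S24 and S25 overlap.
S29 starts after S24 ends — done with S24.
S29 starts before S25 ends → S25 and S29 overlap.
S27 starts before S25 ends → S25 and S27 overlap.
S28 starts exactly when S25 ends (back-to-back, no overlap) — done with S25.
S27 starts before S29 ends → S29 and S27 overlap.
S28 starts before S29 ends → S29 and S28 overlap.
S30 starts before S29 ends → S29 and S30 overlap.
S28 starts before S27 ends → S27 and S28 overlap.
S30 starts before S27 ends → S27 and S30 overlap.
S30 starts before S28 ends → S28 and S30 overlap.
Overlapping pairs: S23 & S26, S24 & S25, S25 & S27, S25 & S29, S27 & S28, S27 & S29, S27 & S30, S28 & S29, S28 & S30, S29 & S30 — 10 in total.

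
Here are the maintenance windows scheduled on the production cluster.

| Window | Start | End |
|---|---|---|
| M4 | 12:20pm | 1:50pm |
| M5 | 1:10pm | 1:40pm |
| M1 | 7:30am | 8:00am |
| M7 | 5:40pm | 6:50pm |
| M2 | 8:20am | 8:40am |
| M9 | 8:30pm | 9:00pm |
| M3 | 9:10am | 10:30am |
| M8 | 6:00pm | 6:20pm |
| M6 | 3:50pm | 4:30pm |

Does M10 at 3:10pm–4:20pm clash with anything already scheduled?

M1: ends 8:00am at or before M10 starts 3:10pm → clear.
M2: ends 8:40am at or before M10 starts 3:10pm → clear.
M3: ends 10:30am at or before M10 starts 3:10pm → clear.
M4: ends 1:50pm at or before M10 starts 3:10pm → clear.
M5: ends 1:40pm at or before M10 starts 3:10pm → clear.
M6: starts 3:50pm before M10 ends 4:20pm, and ends 4:30pm after M10 starts 3:10pm → overlap.
M7: starts 5:40pm at or after M10 ends 4:20pm → clear.
M8: starts 6:00pm at or after M10 ends 4:20pm → clear.
M9: starts 8:30pm at or after M10 ends 4:20pm → clear.
M10 overlaps M6.

Yes — it overlaps M6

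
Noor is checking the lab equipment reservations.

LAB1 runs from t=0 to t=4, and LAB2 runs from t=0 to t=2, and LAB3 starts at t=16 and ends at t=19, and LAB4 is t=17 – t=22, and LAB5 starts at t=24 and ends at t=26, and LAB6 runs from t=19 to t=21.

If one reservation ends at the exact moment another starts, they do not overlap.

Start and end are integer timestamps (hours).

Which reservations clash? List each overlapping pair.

LAB1 & LAB2, LAB3 & LAB4, LAB4 & LAB6

Sorted by start: LAB1, LAB2, LAB3, LAB4, LAB6, LAB5.
LAB2 starts before LAB1 ends → LAB1 and LAB2 overlap.
LAB3 starts after LAB1 ends — done with LAB1.
LAB3 starts after LAB2 ends — done with LAB2.
LAB4 starts before LAB3 ends → LAB3 and LAB4 overlap.
LAB6 starts exactly when LAB3 ends (back-to-back, no overlap) — done with LAB3.
LAB6 starts before LAB4 ends → LAB4 and LAB6 overlap.
LAB5 starts after LAB4 ends.
LAB5 starts after LAB6 ends.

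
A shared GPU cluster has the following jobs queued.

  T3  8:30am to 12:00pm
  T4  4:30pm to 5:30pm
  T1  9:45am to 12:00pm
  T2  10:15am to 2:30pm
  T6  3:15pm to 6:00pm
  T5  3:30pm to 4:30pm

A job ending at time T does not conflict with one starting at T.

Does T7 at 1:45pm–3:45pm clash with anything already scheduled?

T3: ends 12:00pm at or before T7 starts 1:45pm → clear.
T1: ends 12:00pm at or before T7 starts 1:45pm → clear.
T2: starts 10:15am before T7 ends 3:45pm, and ends 2:30pm after T7 starts 1:45pm → overlap.
T6: starts 3:15pm before T7 ends 3:45pm, and ends 6:00pm after T7 starts 1:45pm → overlap.
T5: starts 3:30pm before T7 ends 3:45pm, and ends 4:30pm after T7 starts 1:45pm → overlap.
T4: starts 4:30pm at or after T7 ends 3:45pm → clear.
T7 overlaps T2, T5, T6.

Yes — it overlaps T2, T5, T6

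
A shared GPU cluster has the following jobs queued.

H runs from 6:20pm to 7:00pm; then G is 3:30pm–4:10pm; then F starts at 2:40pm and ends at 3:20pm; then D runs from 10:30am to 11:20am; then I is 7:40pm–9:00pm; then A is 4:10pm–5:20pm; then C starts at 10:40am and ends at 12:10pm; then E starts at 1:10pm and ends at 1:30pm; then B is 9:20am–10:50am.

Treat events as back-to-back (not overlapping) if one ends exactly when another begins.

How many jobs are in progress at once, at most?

Walk through starts and ends in time order (an end at T is processed before a start at T):
9:20am start B → 1
10:30am start D → 2
10:40am start C → 3
10:50am end B → 2
11:20am end D → 1
12:10pm end C → 0
1:10pm start E → 1
1:30pm end E → 0
2:40pm start F → 1
3:20pm end F → 0
3:30pm start G → 1
4:10pm end G → 0
4:10pm start A → 1
5:20pm end A → 0
6:20pm start H → 1
7:00pm end H → 0
7:40pm start I → 1
9:00pm end I → 0
Peak is 3, at 10:40am (B, C, D).

3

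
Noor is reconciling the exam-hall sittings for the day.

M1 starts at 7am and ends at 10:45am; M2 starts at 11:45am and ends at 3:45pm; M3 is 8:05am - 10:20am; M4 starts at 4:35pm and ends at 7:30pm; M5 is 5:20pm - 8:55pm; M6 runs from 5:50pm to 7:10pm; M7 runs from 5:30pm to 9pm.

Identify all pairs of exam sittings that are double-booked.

M1 & M3, M4 & M5, M4 & M6, M4 & M7, M5 & M6, M5 & M7, M6 & M7

Sorted by start: M1, M3, M2, M4, M5, M7, M6.
M3 starts before M1 ends → M1 and M3 overlap.
M2 starts after M1 ends, so nothing later overlaps M1 either.
M2 starts after M3 ends, so nothing later overlaps M3 either.
M4 starts after M2 ends, so nothing later overlaps M2 either.
M5 starts before M4 ends → M4 and M5 overlap.
M7 starts before M4 ends → M4 and M7 overlap.
M6 starts before M4 ends → M4 and M6 overlap.
M7 starts before M5 ends → M5 and M7 overlap.
M6 starts before M5 ends → M5 and M6 overlap.
M6 starts before M7 ends → M7 and M6 overlap.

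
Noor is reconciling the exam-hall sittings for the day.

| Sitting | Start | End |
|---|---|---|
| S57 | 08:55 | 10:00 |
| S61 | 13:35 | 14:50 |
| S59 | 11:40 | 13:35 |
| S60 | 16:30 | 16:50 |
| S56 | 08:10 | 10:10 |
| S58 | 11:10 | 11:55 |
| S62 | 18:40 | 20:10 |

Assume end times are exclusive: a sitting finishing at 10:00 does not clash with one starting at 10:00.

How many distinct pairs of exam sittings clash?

Sorted by start: S56, S57, S58, S59, S61, S60, S62.
S57 starts before S56 ends → S56 and S57 overlap.
S58 starts after S56 ends; S56 is clear from here.
S58 starts after S57 ends; S57 is clear from here.
S59 starts before S58 ends → S58 and S59 overlap.
S61 starts after S58 ends; S58 is clear from here.
S61 starts exactly when S59 ends (back-to-back, no overlap); S59 is clear from here.
S60 starts after S61 ends; S61 is clear from here.
S62 starts after S60 ends.
Overlapping pairs: S56 & S57, S58 & S59 — 2 in total.

2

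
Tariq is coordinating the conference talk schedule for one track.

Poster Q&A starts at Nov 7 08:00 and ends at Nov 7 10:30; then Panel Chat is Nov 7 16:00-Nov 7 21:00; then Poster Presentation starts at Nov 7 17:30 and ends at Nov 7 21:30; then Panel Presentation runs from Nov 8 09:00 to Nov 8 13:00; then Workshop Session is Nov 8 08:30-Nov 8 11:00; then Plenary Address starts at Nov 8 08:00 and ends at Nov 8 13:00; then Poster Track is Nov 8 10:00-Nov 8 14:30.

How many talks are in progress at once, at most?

Sort all start/end points and keep a running count:
Nov 7 08:00 start Poster Q&A → 1
Nov 7 10:30 end Poster Q&A → 0
Nov 7 16:00 start Panel Chat → 1
Nov 7 17:30 start Poster Presentation → 2
Nov 7 21:00 end Panel Chat → 1
Nov 7 21:30 end Poster Presentation → 0
Nov 8 08:00 start Plenary Address → 1
Nov 8 08:30 start Workshop Session → 2
Nov 8 09:00 start Panel Presentation → 3
Nov 8 10:00 start Poster Track → 4
Nov 8 11:00 end Workshop Session → 3
Nov 8 13:00 end Panel Presentation → 2
Nov 8 13:00 end Plenary Address → 1
Nov 8 14:30 end Poster Track → 0
Peak is 4, at Nov 8 10:00 (Panel Presentation, Plenary Address, Poster Track, Workshop Session).

4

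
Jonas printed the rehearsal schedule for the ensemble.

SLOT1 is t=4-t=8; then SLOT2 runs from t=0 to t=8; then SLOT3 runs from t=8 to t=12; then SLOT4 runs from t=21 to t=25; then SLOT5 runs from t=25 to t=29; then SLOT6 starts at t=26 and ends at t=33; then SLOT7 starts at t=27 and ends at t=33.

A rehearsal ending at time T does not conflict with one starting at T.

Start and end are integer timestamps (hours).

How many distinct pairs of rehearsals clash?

4

Sorted by start: SLOT2, SLOT1, SLOT3, SLOT4, SLOT5, SLOT6, SLOT7.
SLOT1 starts before SLOT2 ends → SLOT2 and SLOT1 overlap.
SLOT3 starts exactly when SLOT2 ends (back-to-back, no overlap), so nothing later overlaps SLOT2 either.
SLOT3 starts exactly when SLOT1 ends (back-to-back, no overlap), so nothing later overlaps SLOT1 either.
SLOT4 starts after SLOT3 ends, so nothing later overlaps SLOT3 either.
SLOT5 starts exactly when SLOT4 ends (back-to-back, no overlap), so nothing later overlaps SLOT4 either.
SLOT6 starts before SLOT5 ends → SLOT5 and SLOT6 overlap.
SLOT7 starts before SLOT5 ends → SLOT5 and SLOT7 overlap.
SLOT7 starts before SLOT6 ends → SLOT6 and SLOT7 overlap.
Overlapping pairs: SLOT1 & SLOT2, SLOT5 & SLOT6, SLOT5 & SLOT7, SLOT6 & SLOT7 — 4 in total.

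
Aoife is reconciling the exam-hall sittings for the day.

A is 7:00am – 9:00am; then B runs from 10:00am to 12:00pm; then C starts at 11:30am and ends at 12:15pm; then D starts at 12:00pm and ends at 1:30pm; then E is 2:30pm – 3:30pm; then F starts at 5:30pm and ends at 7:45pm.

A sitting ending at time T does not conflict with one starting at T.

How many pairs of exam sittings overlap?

2

Sorted by start: A, B, C, D, E, F.
B starts after A ends, so A has no further overlaps.
C starts before B ends → B and C overlap.
D starts exactly when B ends (back-to-back, no overlap), so B has no further overlaps.
D starts before C ends → C and D overlap.
E starts after C ends, so C has no further overlaps.
E starts after D ends, so D has no further overlaps.
F starts after E ends.
Overlapping pairs: B & C, C & D — 2 in total.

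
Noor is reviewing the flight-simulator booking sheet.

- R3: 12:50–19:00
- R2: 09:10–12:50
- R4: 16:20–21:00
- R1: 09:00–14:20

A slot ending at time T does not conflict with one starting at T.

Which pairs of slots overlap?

Two intervals overlap when each starts before the other ends.
Sorted by start: R1, R2, R3, R4.
R2 starts before R1 ends → R1 and R2 overlap.
R3 starts before R1 ends → R1 and R3 overlap.
R4 starts after R1 ends.
R3 starts exactly when R2 ends (back-to-back, no overlap) — done with R2.
R4 starts before R3 ends → R3 and R4 overlap.

R1 & R2, R1 & R3, R3 & R4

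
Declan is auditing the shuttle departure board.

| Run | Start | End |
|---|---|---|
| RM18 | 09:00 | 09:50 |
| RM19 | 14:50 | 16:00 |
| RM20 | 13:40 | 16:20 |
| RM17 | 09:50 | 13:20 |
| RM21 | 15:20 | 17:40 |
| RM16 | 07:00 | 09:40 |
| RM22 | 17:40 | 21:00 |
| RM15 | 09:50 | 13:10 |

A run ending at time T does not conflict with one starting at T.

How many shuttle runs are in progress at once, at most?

Sweep the timeline, counting +1 at each start and −1 at each end (ends before starts at a tie):
07:00 start RM16 → 1
09:00 start RM18 → 2
09:40 end RM16 → 1
09:50 end RM18 → 0
09:50 start RM15 → 1
09:50 start RM17 → 2
13:10 end RM15 → 1
13:20 end RM17 → 0
13:40 start RM20 → 1
14:50 start RM19 → 2
15:20 start RM21 → 3
16:00 end RM19 → 2
16:20 end RM20 → 1
17:40 end RM21 → 0
17:40 start RM22 → 1
21:00 end RM22 → 0
Peak is 3, at 15:20 (RM19, RM20, RM21).

3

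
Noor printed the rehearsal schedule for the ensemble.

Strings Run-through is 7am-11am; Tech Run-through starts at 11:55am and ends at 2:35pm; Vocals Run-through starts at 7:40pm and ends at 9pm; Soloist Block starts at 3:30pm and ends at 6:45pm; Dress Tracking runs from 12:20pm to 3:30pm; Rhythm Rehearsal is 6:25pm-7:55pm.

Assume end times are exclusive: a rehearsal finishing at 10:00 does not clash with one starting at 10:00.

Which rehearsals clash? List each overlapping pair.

Dress Tracking & Tech Run-through, Rhythm Rehearsal & Soloist Block, Rhythm Rehearsal & Vocals Run-through

Check each pair: they overlap iff neither finishes before the other starts.
Sorted by start: Strings Run-through, Tech Run-through, Dress Tracking, Soloist Block, Rhythm Rehearsal, Vocals Run-through.
Tech Run-through starts after Strings Run-through ends; Strings Run-through is clear from here.
Dress Tracking starts before Tech Run-through ends → Tech Run-through and Dress Tracking overlap.
Soloist Block starts after Tech Run-through ends; Tech Run-through is clear from here.
Soloist Block starts exactly when Dress Tracking ends (back-to-back, no overlap); Dress Tracking is clear from here.
Rhythm Rehearsal starts before Soloist Block ends → Soloist Block and Rhythm Rehearsal overlap.
Vocals Run-through starts after Soloist Block ends.
Vocals Run-through starts before Rhythm Rehearsal ends → Rhythm Rehearsal and Vocals Run-through overlap.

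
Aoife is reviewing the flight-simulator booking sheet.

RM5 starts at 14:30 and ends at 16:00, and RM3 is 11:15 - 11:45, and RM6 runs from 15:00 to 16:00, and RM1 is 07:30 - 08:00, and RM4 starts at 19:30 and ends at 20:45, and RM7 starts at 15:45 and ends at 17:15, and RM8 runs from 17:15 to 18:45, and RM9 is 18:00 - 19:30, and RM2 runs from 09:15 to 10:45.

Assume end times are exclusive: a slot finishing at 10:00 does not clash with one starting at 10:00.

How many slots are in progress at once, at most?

Sweep the timeline, counting +1 at each start and −1 at each end (ends before starts at a tie):
07:30 start RM1 → 1
08:00 end RM1 → 0
09:15 start RM2 → 1
10:45 end RM2 → 0
11:15 start RM3 → 1
11:45 end RM3 → 0
14:30 start RM5 → 1
15:00 start RM6 → 2
15:45 start RM7 → 3
16:00 end RM5 → 2
16:00 end RM6 → 1
17:15 end RM7 → 0
17:15 start RM8 → 1
18:00 start RM9 → 2
18:45 end RM8 → 1
19:30 end RM9 → 0
19:30 start RM4 → 1
20:45 end RM4 → 0
Peak is 3, at 15:45 (RM5, RM6, RM7).

3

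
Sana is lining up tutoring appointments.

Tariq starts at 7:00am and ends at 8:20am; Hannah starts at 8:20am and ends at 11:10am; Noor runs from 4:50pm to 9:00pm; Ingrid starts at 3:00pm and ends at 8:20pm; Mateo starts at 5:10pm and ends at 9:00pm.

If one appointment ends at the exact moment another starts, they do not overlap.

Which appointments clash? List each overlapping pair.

Ingrid & Mateo, Ingrid & Noor, Mateo & Noor

Check each pair: they overlap iff neither finishes before the other starts.
Sorted by start: Tariq, Hannah, Ingrid, Noor, Mateo.
Hannah starts exactly when Tariq ends (back-to-back, no overlap); Tariq is clear from here.
Ingrid starts after Hannah ends; Hannah is clear from here.
Noor starts before Ingrid ends → Ingrid and Noor overlap.
Mateo starts before Ingrid ends → Ingrid and Mateo overlap.
Mateo starts before Noor ends → Noor and Mateo overlap.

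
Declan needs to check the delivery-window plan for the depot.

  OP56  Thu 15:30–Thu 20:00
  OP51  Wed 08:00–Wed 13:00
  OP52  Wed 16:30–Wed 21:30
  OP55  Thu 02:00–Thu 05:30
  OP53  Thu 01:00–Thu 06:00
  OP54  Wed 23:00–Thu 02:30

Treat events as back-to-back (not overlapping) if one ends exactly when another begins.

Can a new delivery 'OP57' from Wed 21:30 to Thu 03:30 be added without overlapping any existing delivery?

OP51: ends Wed 13:00 at or before OP57 starts Wed 21:30 → clear.
OP52: ends Wed 21:30 at or before OP57 starts Wed 21:30 → clear.
OP54: starts Wed 23:00 before OP57 ends Thu 03:30, and ends Thu 02:30 after OP57 starts Wed 21:30 → overlap.
OP53: starts Thu 01:00 before OP57 ends Thu 03:30, and ends Thu 06:00 after OP57 starts Wed 21:30 → overlap.
OP55: starts Thu 02:00 before OP57 ends Thu 03:30, and ends Thu 05:30 after OP57 starts Wed 21:30 → overlap.
OP56: starts Thu 15:30 at or after OP57 ends Thu 03:30 → clear.
OP57 overlaps OP53, OP54, OP55.

No — it overlaps OP53, OP54, OP55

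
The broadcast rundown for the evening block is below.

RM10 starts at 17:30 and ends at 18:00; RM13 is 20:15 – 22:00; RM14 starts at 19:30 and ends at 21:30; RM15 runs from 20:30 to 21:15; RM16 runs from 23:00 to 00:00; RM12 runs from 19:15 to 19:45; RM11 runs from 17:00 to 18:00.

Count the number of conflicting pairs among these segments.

Sorted by start: RM11, RM10, RM12, RM14, RM13, RM15, RM16.
RM10 starts before RM11 ends → RM11 and RM10 overlap.
RM12 starts after RM11 ends, so nothing later overlaps RM11 either.
RM12 starts after RM10 ends, so nothing later overlaps RM10 either.
RM14 starts before RM12 ends → RM12 and RM14 overlap.
RM13 starts after RM12 ends, so nothing later overlaps RM12 either.
RM13 starts before RM14 ends → RM14 and RM13 overlap.
RM15 starts before RM14 ends → RM14 and RM15 overlap.
RM16 starts after RM14 ends.
RM15 starts before RM13 ends → RM13 and RM15 overlap.
RM16 starts after RM13 ends.
RM16 starts after RM15 ends.
Overlapping pairs: RM10 & RM11, RM12 & RM14, RM13 & RM14, RM13 & RM15, RM14 & RM15 — 5 in total.

5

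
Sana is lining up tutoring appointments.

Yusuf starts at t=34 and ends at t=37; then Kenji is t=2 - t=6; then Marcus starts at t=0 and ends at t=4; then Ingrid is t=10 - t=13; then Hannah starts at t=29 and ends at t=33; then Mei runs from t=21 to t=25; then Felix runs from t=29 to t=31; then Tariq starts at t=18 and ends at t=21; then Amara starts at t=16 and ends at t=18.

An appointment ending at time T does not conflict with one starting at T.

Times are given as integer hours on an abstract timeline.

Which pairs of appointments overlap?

Two intervals overlap when each starts before the other ends.
Sorted by start: Marcus, Kenji, Ingrid, Amara, Tariq, Mei, Felix, Hannah, Yusuf.
Kenji starts before Marcus ends → Marcus and Kenji overlap.
Ingrid starts after Marcus ends; Marcus is clear from here.
Ingrid starts after Kenji ends; Kenji is clear from here.
Amara starts after Ingrid ends; Ingrid is clear from here.
Tariq starts exactly when Amara ends (back-to-back, no overlap); Amara is clear from here.
Mei starts exactly when Tariq ends (back-to-back, no overlap); Tariq is clear from here.
Felix starts after Mei ends; Mei is clear from here.
Hannah starts before Felix ends → Felix and Hannah overlap.
Yusuf starts after Felix ends.
Yusuf starts after Hannah ends.

Felix & Hannah, Kenji & Marcus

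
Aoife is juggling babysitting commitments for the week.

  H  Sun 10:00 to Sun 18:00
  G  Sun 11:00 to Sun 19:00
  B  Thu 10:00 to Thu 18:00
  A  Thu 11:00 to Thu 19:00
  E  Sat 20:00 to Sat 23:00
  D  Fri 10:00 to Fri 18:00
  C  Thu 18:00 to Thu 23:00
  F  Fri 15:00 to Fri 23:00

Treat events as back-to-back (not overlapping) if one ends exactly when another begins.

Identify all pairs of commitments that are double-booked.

Sorted by start: B, A, C, D, F, E, H, G.
A starts before B ends → B and A overlap.
C starts exactly when B ends (back-to-back, no overlap) — done with B.
C starts before A ends → A and C overlap.
D starts after A ends — done with A.
D starts after C ends — done with C.
F starts before D ends → D and F overlap.
E starts after D ends — done with D.
E starts after F ends — done with F.
H starts after E ends — done with E.
G starts before H ends → H and G overlap.

A & B, A & C, D & F, G & H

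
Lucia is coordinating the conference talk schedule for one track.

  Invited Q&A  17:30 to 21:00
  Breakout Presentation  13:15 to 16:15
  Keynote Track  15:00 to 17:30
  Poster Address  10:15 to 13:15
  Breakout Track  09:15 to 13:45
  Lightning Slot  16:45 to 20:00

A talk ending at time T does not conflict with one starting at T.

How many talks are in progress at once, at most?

Sweep the timeline, counting +1 at each start and −1 at each end (ends before starts at a tie):
09:15 start Breakout Track → 1
10:15 start Poster Address → 2
13:15 end Poster Address → 1
13:15 start Breakout Presentation → 2
13:45 end Breakout Track → 1
15:00 start Keynote Track → 2
16:15 end Breakout Presentation → 1
16:45 start Lightning Slot → 2
17:30 end Keynote Track → 1
17:30 start Invited Q&A → 2
20:00 end Lightning Slot → 1
21:00 end Invited Q&A → 0
Peak is 2, at 10:15 (Breakout Track, Poster Address).

2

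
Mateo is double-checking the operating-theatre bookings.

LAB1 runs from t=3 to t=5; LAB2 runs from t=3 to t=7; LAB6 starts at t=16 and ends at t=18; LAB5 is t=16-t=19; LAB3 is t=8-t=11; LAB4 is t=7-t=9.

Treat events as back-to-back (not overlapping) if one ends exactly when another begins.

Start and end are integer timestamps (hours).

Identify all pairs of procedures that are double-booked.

Sorted by start: LAB1, LAB2, LAB4, LAB3, LAB5, LAB6.
LAB2 starts before LAB1 ends → LAB1 and LAB2 overlap.
LAB4 starts after LAB1 ends; LAB1 is clear from here.
LAB4 starts exactly when LAB2 ends (back-to-back, no overlap); LAB2 is clear from here.
LAB3 starts before LAB4 ends → LAB4 and LAB3 overlap.
LAB5 starts after LAB4 ends; LAB4 is clear from here.
LAB5 starts after LAB3 ends; LAB3 is clear from here.
LAB6 starts before LAB5 ends → LAB5 and LAB6 overlap.

LAB1 & LAB2, LAB3 & LAB4, LAB5 & LAB6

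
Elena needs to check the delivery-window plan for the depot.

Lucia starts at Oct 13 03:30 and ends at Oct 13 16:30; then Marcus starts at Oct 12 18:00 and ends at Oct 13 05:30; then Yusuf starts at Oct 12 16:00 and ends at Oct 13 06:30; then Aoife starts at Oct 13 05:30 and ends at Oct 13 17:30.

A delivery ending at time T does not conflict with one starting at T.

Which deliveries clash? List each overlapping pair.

Aoife & Lucia, Aoife & Yusuf, Lucia & Marcus, Lucia & Yusuf, Marcus & Yusuf

Sorted by start: Yusuf, Marcus, Lucia, Aoife.
Marcus starts before Yusuf ends → Yusuf and Marcus overlap.
Lucia starts before Yusuf ends → Yusuf and Lucia overlap.
Aoife starts before Yusuf ends → Yusuf and Aoife overlap.
Lucia starts before Marcus ends → Marcus and Lucia overlap.
Aoife starts exactly when Marcus ends (back-to-back, no overlap).
Aoife starts before Lucia ends → Lucia and Aoife overlap.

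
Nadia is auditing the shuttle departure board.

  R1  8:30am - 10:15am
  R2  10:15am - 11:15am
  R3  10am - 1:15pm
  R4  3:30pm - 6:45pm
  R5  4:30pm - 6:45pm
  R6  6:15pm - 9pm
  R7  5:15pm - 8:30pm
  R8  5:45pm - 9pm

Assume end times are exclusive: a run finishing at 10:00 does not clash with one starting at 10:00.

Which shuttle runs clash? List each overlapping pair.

R1 & R3, R2 & R3, R4 & R5, R4 & R6, R4 & R7, R4 & R8, R5 & R6, R5 & R7, R5 & R8, R6 & R7, R6 & R8, R7 & R8

Sorted by start: R1, R3, R2, R4, R5, R7, R8, R6.
R3 starts before R1 ends → R1 and R3 overlap.
R2 starts exactly when R1 ends (back-to-back, no overlap); R1 is clear from here.
R2 starts before R3 ends → R3 and R2 overlap.
R4 starts after R3 ends; R3 is clear from here.
R4 starts after R2 ends; R2 is clear from here.
R5 starts before R4 ends → R4 and R5 overlap.
R7 starts before R4 ends → R4 and R7 overlap.
R8 starts before R4 ends → R4 and R8 overlap.
R6 starts before R4 ends → R4 and R6 overlap.
R7 starts before R5 ends → R5 and R7 overlap.
R8 starts before R5 ends → R5 and R8 overlap.
R6 starts before R5 ends → R5 and R6 overlap.
R8 starts before R7 ends → R7 and R8 overlap.
R6 starts before R7 ends → R7 and R6 overlap.
R6 starts before R8 ends → R8 and R6 overlap.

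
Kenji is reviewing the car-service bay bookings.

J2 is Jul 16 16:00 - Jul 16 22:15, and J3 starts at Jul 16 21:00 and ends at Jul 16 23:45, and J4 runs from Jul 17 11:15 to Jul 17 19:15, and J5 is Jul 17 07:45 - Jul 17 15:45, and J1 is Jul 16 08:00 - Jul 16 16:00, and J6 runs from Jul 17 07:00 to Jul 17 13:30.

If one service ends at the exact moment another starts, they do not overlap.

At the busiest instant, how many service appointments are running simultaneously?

3

Sort all start/end points and keep a running count:
Jul 16 08:00 start J1 → 1
Jul 16 16:00 end J1 → 0
Jul 16 16:00 start J2 → 1
Jul 16 21:00 start J3 → 2
Jul 16 22:15 end J2 → 1
Jul 16 23:45 end J3 → 0
Jul 17 07:00 start J6 → 1
Jul 17 07:45 start J5 → 2
Jul 17 11:15 start J4 → 3
Jul 17 13:30 end J6 → 2
Jul 17 15:45 end J5 → 1
Jul 17 19:15 end J4 → 0
Peak is 3, at Jul 17 11:15 (J4, J5, J6).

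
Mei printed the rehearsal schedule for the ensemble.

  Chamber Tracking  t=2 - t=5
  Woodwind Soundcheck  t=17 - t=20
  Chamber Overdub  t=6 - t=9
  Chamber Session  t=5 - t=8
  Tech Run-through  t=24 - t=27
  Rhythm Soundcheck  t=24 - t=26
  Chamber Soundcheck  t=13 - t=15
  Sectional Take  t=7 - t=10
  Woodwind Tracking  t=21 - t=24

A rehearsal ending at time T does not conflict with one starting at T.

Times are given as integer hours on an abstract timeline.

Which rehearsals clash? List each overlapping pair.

Chamber Overdub & Chamber Session, Chamber Overdub & Sectional Take, Chamber Session & Sectional Take, Rhythm Soundcheck & Tech Run-through

Sorted by start: Chamber Tracking, Chamber Session, Chamber Overdub, Sectional Take, Chamber Soundcheck, Woodwind Soundcheck, Woodwind Tracking, Tech Run-through, Rhythm Soundcheck.
Chamber Session starts exactly when Chamber Tracking ends (back-to-back, no overlap) — done with Chamber Tracking.
Chamber Overdub starts before Chamber Session ends → Chamber Session and Chamber Overdub overlap.
Sectional Take starts before Chamber Session ends → Chamber Session and Sectional Take overlap.
Chamber Soundcheck starts after Chamber Session ends — done with Chamber Session.
Sectional Take starts before Chamber Overdub ends → Chamber Overdub and Sectional Take overlap.
Chamber Soundcheck starts after Chamber Overdub ends — done with Chamber Overdub.
Chamber Soundcheck starts after Sectional Take ends — done with Sectional Take.
Woodwind Soundcheck starts after Chamber Soundcheck ends — done with Chamber Soundcheck.
Woodwind Tracking starts after Woodwind Soundcheck ends — done with Woodwind Soundcheck.
Tech Run-through starts exactly when Woodwind Tracking ends (back-to-back, no overlap) — done with Woodwind Tracking.
Rhythm Soundcheck starts before Tech Run-through ends → Tech Run-through and Rhythm Soundcheck overlap.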